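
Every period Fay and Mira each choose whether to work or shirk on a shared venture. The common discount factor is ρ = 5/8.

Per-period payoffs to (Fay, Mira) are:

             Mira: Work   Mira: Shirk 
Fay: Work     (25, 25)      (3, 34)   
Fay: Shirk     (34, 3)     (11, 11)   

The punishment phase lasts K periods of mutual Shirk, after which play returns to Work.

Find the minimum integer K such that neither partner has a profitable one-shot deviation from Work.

Need Σ_{k=1}^{K} ρ^k ≥ (34−25)/(25−11) = 0.6429 at ρ = 5/8.
At K = 1 the sum is 0.6250 < 0.6429; at K = 2 it is 1.0156 ≥ 0.6429.
So the minimum punishment length is K = 2.

2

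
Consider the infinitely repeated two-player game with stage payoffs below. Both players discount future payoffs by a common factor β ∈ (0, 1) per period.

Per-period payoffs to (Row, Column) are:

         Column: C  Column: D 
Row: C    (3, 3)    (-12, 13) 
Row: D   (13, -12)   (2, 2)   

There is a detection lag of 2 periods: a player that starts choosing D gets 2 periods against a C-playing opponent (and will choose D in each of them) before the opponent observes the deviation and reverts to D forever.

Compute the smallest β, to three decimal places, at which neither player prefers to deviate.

The best deviation is to choose D for all 2 undetected periods, earning 13 each, then 2 forever once detected.
Deviation value: 13(1−β^2)/(1−β) + 2β^2/(1−β); cooperation value: 3/(1−β).
IC: 3 ≥ 13(1−β^2) + 2β^2 = 13 − 11β^2.
So β^2 ≥ 10/11, giving β ≥ (10/11)^(1/2) ≈ 0.953.

0.953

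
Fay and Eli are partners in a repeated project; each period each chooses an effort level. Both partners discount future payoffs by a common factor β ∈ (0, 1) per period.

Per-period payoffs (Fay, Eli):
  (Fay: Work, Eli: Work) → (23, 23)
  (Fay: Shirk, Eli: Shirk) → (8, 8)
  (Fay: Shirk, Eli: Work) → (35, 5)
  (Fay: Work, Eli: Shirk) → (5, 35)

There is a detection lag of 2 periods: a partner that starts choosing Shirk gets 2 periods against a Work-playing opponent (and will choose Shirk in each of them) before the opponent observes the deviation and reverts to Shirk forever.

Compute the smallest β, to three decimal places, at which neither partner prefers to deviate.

0.667

A deviator earns 35 for 2 periods, then 8 forever; cooperating earns 23 forever. Multiplying the IC by (1−β):
23 ≥ 35(1−β^2) + 8β^2, so 27·β^2 ≥ 12 and β^2 ≥ 4/9.
β ≥ (4/9)^(1/2) ≈ 0.667.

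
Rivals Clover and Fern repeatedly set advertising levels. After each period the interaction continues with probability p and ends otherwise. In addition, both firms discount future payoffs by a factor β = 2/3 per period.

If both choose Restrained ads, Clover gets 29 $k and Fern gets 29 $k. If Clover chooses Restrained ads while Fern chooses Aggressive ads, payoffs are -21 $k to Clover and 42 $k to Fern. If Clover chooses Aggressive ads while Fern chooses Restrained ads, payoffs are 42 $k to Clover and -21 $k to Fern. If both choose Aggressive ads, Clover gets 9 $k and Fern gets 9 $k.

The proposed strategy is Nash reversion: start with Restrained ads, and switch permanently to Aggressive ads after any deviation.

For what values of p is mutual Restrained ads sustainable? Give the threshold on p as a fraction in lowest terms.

With continuation probability p and discount β, the effective per-period discount factor is βp.
Grim-trigger IC: βp ≥ (42−29)/(42−9) = 13/33.
So p ≥ (13/33)/(2/3) = 13/22.

13/22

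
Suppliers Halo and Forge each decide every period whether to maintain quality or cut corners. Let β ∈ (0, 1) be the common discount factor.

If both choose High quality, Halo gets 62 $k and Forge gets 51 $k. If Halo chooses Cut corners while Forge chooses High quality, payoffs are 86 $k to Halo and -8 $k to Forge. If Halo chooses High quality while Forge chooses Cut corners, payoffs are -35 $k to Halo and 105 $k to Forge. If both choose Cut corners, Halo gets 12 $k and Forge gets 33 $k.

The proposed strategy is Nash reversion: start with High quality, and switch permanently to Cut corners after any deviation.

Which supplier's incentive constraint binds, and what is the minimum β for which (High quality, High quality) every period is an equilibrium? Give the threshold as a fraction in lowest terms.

Forge; β ≥ 3/4

Halo: cooperation gives 62 each period; deviation gives 86 once then 12 forever.
  62/(1−β) ≥ 86 + 12β/(1−β) ⇒ β ≥ 24/74 = 12/37.
Forge: cooperation gives 51 each period; deviation gives 105 once then 33 forever.
  β ≥ 54/72 = 3/4.
Both must hold, so the binding constraint is Forge's: β ≥ 3/4.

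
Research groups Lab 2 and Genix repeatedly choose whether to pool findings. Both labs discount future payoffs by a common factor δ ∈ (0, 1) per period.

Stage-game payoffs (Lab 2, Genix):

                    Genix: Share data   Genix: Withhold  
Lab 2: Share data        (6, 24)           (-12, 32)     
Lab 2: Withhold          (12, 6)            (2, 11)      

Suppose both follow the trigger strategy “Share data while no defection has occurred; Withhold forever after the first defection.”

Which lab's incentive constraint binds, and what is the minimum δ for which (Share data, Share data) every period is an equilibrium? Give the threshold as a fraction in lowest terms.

For Lab 2: deviation gain 12−6 = 6, per-period punishment loss 6−2 = 4. IC gives δ ≥ 6/10 = 3/5.
For Genix: gain 8, loss 13 per period, so δ ≥ 8/21.
The tighter constraint is Lab 2's, so cooperation needs δ ≥ 3/5.

Lab 2; δ ≥ 3/5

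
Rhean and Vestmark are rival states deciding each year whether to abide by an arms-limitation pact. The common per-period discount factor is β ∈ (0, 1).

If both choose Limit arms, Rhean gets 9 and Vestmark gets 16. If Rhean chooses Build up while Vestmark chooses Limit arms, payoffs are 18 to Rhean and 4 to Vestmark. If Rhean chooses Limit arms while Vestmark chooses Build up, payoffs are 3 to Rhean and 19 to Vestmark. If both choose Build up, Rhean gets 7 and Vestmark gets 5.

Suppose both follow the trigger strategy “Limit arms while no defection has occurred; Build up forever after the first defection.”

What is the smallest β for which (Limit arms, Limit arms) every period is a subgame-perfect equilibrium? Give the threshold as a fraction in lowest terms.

9/11

Rhean's threshold: (18−9)/(18−7) = 9/11.
Vestmark's threshold: (19−16)/(19−5) = 3/14.
9/11 > 3/14, so Rhean binds and β* = 9/11.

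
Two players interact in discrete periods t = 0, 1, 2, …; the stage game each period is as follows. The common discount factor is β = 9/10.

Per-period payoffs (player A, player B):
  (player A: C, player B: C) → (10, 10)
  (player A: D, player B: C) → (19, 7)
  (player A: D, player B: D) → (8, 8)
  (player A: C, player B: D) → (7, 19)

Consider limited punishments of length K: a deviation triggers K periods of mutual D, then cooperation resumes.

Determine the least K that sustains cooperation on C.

7

No profitable deviation requires (10−8)(β+…+β^K) ≥ 19−10, i.e. β+…+β^K ≥ 9/2 ≈ 4.5000.
With β = 9/10, the partial sums are K=1: 0.9000, K=2: 1.7100, …, K=5: 3.6856, K=6: 4.2170, K=7: 4.6953.
K = 7 is the first length at which the sum reaches 4.5000.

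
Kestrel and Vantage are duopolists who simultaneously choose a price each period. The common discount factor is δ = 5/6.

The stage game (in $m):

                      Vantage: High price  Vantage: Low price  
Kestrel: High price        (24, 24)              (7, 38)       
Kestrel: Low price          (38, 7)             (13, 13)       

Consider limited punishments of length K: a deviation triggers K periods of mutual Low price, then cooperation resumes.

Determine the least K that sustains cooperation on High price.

IC: δ(1−δ^K)/(1−δ) ≥ (38−24)/(24−13) = 14/11.
With δ = 5/6: need 1 − δ^K ≥ 14/11·(1−5/6)/(5/6), i.e. δ^K ≤ 0.7455.
Since (5/6)^1 = 0.8333 and (5/6)^2 = 0.6944, the smallest such K is 2.

2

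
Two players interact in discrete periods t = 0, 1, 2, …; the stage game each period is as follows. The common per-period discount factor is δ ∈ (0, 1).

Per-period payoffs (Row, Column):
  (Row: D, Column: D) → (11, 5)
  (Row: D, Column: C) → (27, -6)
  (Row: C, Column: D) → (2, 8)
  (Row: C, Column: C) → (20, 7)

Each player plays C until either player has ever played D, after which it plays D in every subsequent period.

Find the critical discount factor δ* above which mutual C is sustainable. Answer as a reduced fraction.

7/16

For Row: deviation gain 27−20 = 7, per-period punishment loss 20−11 = 9. IC gives δ ≥ 7/16.
For Column: gain 1, loss 2 per period, so δ ≥ 1/3.
The tighter constraint is Row's, so cooperation needs δ ≥ 7/16.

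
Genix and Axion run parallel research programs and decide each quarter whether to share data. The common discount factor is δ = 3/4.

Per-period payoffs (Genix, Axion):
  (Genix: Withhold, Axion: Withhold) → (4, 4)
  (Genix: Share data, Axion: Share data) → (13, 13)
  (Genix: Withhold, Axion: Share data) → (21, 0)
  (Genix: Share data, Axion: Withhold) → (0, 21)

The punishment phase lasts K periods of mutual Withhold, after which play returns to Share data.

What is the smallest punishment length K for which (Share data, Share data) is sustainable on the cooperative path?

IC: δ(1−δ^K)/(1−δ) ≥ (21−13)/(13−4) = 8/9.
With δ = 3/4: need 1 − δ^K ≥ 8/9·(1−3/4)/(3/4), i.e. δ^K ≤ 0.7037.
Since (3/4)^1 = 0.7500 and (3/4)^2 = 0.5625, the smallest such K is 2.

2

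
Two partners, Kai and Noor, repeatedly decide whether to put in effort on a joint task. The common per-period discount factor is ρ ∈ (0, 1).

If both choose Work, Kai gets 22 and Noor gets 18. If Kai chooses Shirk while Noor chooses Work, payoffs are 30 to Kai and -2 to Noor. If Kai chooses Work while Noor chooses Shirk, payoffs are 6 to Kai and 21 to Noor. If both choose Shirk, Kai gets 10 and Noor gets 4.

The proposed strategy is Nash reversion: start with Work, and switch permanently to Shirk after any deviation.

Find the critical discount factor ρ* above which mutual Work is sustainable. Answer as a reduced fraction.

Kai's threshold: (30−22)/(30−10) = 2/5.
Noor's threshold: (21−18)/(21−4) = 3/17.
2/5 > 3/17, so Kai binds and ρ* = 2/5.

2/5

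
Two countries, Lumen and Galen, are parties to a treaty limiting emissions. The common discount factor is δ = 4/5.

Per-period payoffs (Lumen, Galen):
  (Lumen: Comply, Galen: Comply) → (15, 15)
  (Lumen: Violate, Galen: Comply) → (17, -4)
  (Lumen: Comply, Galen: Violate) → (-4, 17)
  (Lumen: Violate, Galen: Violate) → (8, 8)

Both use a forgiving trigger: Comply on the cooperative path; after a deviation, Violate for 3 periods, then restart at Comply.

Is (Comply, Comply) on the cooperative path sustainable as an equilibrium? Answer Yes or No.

Yes

Comparing payoff streams over the 4 periods until play realigns: cooperate → 15(1+δ+…+δ^3); deviate → 17 + 8(δ+…+δ^3).
Cooperation is sustained iff (15−8)(δ+…+δ^3) ≥ 17−15.
δ+…+δ^3 = 4/5·(1−(4/5)^3)/(1−4/5) = 1.9520, and (17−15)/(15−8) = 0.2857.
1.9520 ≥ 0.2857, so cooperation is sustainable.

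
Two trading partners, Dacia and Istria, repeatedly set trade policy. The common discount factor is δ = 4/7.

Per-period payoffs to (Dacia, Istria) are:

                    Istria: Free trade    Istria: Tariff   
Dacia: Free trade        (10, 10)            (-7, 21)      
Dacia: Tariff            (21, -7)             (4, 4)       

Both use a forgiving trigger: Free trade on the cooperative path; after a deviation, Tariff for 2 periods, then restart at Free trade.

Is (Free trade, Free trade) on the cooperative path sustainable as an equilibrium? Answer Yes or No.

A one-shot deviation gives 21 now, then 4 for 2 periods, then back to 10.
Gain from deviating: (21−10) today; loss: (10−4) in each of the next 2 periods.
No-deviation condition: (10−4)(δ+…+δ^2) ≥ 21−10, i.e. δ+…+δ^2 ≥ 11/6.
At δ = 4/7: δ+…+δ^2 = 0.8980 < 1.8333.
So cooperation is not sustainable.

No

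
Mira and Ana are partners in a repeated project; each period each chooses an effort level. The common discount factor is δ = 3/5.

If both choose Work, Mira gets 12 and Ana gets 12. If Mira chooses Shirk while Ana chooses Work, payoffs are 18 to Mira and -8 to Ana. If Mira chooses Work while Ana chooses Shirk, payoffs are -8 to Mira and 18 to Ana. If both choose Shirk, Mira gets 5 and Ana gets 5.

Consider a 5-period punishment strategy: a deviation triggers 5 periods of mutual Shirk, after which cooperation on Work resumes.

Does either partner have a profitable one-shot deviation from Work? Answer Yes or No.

No

Comparing payoff streams over the 6 periods until play realigns: cooperate → 12(1+δ+…+δ^5); deviate → 18 + 5(δ+…+δ^5).
Cooperation is sustained iff (12−5)(δ+…+δ^5) ≥ 18−12.
δ+…+δ^5 = 3/5·(1−(3/5)^5)/(1−3/5) = 1.3834, and (18−12)/(12−5) = 0.8571.
1.3834 ≥ 0.8571, so cooperation is sustainable.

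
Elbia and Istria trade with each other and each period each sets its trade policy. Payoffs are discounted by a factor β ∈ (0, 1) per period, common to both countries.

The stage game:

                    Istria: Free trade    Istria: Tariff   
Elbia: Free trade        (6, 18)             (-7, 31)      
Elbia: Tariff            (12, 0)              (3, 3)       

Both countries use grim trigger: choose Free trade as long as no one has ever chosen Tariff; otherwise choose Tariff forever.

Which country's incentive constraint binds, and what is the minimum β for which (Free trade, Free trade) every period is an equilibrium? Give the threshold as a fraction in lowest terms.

Elbia; β ≥ 2/3

Elbia: cooperation gives 6 each period; deviation gives 12 once then 3 forever.
  6/(1−β) ≥ 12 + 3β/(1−β) ⇒ β ≥ 6/9 = 2/3.
Istria: cooperation gives 18 each period; deviation gives 31 once then 3 forever.
  β ≥ 13/28.
Both must hold, so the binding constraint is Elbia's: β ≥ 2/3.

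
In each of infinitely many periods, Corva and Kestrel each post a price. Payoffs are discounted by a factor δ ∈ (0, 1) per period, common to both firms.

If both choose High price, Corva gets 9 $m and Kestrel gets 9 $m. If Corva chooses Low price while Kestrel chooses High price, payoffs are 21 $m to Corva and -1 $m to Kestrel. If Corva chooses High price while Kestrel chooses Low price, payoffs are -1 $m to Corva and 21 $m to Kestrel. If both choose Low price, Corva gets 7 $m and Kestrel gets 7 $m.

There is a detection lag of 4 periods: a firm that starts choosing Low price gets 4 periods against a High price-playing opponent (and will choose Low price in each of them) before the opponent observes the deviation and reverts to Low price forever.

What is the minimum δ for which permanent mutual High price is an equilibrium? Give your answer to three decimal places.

0.962

Deviating for the 4 undetected periods gains 21−9 = 12 per period over cooperation, then loses 9−7 = 2 per period forever once punishment starts.
Gain: 12(1 + δ + … + δ^3); loss: 2·δ^4/(1−δ).
No profitable deviation ⇔ 12(1−δ^4) ≤ 2·δ^4, i.e. δ^4 ≥ 12/(12+2) = 6/7.
Hence δ ≥ (6/7)^(1/4) ≈ 0.962.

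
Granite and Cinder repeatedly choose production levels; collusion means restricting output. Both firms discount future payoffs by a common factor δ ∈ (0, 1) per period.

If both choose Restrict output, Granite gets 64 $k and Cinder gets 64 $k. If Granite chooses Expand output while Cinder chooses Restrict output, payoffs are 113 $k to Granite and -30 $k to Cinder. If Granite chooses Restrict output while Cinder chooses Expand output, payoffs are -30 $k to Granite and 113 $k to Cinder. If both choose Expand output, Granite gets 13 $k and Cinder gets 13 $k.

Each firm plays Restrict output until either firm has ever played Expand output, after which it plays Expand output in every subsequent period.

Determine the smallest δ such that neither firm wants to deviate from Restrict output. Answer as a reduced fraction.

49/100

Cooperation forever yields 64 each period: 64/(1−δ).
Deviating yields 113 once, then 13 forever: 113 + 13δ/(1−δ).
No profitable deviation requires 64/(1−δ) ≥ 113 + 13δ/(1−δ).
Multiplying by (1−δ): 64 ≥ 113(1−δ) + 13δ = 113 − 100δ.
So 100δ ≥ 49, i.e. δ ≥ 49/100.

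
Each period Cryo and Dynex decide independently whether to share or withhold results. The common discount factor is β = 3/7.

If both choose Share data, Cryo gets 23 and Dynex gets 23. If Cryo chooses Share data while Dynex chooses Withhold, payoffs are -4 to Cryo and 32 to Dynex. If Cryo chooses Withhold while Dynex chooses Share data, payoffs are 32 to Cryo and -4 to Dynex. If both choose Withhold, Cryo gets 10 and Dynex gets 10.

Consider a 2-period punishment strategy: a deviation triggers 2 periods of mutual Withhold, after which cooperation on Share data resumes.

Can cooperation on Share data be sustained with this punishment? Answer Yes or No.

IC: β+…+β^2 ≥ (32−23)/(23−10) = 9/13.
At β = 3/7: partial sum = 0.6122 < 0.6923. Cooperation not sustainable.

No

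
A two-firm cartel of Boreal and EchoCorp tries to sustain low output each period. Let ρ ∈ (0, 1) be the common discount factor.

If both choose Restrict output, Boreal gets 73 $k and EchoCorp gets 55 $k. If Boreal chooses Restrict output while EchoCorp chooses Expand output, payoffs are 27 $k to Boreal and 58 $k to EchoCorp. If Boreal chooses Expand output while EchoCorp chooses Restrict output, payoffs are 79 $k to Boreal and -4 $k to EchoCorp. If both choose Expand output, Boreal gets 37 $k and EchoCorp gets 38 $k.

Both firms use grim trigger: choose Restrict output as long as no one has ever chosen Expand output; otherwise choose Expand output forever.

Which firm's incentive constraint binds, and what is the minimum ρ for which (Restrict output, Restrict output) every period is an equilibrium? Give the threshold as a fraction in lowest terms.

For Boreal: deviation gain 79−73 = 6, per-period punishment loss 73−37 = 36. IC gives ρ ≥ 6/42 = 1/7.
For EchoCorp: gain 3, loss 17 per period, so ρ ≥ 3/20.
The tighter constraint is EchoCorp's, so cooperation needs ρ ≥ 3/20.

EchoCorp; ρ ≥ 3/20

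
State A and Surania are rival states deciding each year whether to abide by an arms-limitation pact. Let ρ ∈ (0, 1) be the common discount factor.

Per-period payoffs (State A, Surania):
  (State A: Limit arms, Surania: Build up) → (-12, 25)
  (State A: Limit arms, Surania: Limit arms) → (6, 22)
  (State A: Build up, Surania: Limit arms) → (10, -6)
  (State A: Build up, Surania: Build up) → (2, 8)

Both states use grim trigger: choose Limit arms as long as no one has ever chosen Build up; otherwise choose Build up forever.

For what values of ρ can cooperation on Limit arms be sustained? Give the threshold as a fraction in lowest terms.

1/2

State A: cooperation gives 6 each period; deviation gives 10 once then 2 forever.
  6/(1−ρ) ≥ 10 + 2ρ/(1−ρ) ⇒ ρ ≥ 4/8 = 1/2.
Surania: cooperation gives 22 each period; deviation gives 25 once then 8 forever.
  ρ ≥ 3/17.
Both must hold, so the binding constraint is State A's: ρ ≥ 1/2.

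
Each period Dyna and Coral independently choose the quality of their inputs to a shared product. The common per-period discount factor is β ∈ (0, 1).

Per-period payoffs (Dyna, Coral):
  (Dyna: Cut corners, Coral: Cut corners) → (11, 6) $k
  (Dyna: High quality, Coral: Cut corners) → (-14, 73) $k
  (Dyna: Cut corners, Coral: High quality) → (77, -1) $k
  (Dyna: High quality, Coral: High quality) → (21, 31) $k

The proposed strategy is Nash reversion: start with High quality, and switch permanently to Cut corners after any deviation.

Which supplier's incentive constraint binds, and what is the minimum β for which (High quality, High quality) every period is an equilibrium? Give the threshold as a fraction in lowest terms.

Dyna; β ≥ 28/33

Dyna's threshold: (77−21)/(77−11) = 28/33.
Coral's threshold: (73−31)/(73−6) = 42/67.
28/33 > 42/67, so Dyna binds and β* = 28/33.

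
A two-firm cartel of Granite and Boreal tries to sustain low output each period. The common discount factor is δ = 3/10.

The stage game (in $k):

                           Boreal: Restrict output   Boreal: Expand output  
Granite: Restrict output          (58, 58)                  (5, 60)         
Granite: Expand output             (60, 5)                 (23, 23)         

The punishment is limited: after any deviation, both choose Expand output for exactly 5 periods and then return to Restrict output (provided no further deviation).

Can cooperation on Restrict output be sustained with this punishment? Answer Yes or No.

Yes

IC: δ+…+δ^5 ≥ (60−58)/(58−23) = 2/35.
At δ = 3/10: partial sum = 0.4275 ≥ 0.0571. Cooperation sustainable.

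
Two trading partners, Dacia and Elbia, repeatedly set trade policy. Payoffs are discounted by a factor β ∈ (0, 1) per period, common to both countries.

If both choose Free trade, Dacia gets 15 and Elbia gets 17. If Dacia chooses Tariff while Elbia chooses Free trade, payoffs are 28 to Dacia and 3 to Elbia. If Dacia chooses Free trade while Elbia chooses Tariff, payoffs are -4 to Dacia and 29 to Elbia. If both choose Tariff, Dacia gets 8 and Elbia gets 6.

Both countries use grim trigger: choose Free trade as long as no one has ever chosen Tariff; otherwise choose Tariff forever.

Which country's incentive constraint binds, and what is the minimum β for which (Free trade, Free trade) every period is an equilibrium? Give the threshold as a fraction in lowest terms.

For Dacia: deviation gain 28−15 = 13, per-period punishment loss 15−8 = 7. IC gives β ≥ 13/20.
For Elbia: gain 12, loss 11 per period, so β ≥ 12/23.
The tighter constraint is Dacia's, so cooperation needs β ≥ 13/20.

Dacia; β ≥ 13/20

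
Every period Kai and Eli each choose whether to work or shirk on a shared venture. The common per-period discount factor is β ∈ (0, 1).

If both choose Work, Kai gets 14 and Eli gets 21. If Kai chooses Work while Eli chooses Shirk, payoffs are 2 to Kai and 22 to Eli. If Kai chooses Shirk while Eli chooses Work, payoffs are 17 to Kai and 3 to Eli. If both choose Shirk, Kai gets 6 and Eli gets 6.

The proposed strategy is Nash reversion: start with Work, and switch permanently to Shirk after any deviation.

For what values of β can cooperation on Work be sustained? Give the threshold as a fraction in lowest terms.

3/11

Kai: cooperation gives 14 each period; deviation gives 17 once then 6 forever.
  14/(1−β) ≥ 17 + 6β/(1−β) ⇒ β ≥ 3/11.
Eli: cooperation gives 21 each period; deviation gives 22 once then 6 forever.
  β ≥ 1/16.
Both must hold, so the binding constraint is Kai's: β ≥ 3/11.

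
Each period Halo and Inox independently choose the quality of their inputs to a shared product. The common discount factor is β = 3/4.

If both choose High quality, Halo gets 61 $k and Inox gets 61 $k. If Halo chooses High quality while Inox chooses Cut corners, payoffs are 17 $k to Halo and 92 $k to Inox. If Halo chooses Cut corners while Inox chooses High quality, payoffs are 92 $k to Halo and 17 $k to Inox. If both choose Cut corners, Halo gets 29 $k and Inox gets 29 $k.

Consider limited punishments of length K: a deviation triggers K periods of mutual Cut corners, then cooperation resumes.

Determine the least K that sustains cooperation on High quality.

2

Need Σ_{k=1}^{K} β^k ≥ (92−61)/(61−29) = 0.9688 at β = 3/4.
At K = 1 the sum is 0.7500 < 0.9688; at K = 2 it is 1.3125 ≥ 0.9688.
So the minimum punishment length is K = 2.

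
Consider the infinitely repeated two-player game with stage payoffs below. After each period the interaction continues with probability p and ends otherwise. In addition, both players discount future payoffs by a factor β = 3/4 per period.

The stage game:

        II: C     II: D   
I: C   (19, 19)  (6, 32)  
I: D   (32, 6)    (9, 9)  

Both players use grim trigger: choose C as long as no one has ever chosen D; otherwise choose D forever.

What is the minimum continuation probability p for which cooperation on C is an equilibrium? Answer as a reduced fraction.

52/69

With continuation probability p and discount β, the effective per-period discount factor is βp.
Grim-trigger IC: βp ≥ (32−19)/(32−9) = 13/23.
So p ≥ (13/23)/(3/4) = 52/69.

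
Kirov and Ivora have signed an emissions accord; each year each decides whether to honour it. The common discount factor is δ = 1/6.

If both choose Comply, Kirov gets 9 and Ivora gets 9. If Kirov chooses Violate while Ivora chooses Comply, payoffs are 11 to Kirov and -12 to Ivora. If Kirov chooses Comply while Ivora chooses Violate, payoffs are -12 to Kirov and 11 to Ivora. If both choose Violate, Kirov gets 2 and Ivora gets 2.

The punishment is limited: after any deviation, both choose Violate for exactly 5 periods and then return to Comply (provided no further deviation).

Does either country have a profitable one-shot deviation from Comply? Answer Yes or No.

Yes

IC: δ+…+δ^5 ≥ (11−9)/(9−2) = 2/7.
At δ = 1/6: partial sum = 0.2000 < 0.2857. Cooperation not sustainable.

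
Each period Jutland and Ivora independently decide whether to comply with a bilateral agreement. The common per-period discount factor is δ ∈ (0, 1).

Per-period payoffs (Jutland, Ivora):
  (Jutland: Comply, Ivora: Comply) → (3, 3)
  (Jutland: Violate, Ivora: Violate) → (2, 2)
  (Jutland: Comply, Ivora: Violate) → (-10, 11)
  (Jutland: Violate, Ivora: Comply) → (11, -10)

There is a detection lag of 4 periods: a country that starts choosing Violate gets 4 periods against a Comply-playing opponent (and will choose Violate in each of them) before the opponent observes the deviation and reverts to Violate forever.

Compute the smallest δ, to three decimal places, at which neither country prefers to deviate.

0.971

A deviator earns 11 for 4 periods, then 2 forever; cooperating earns 3 forever. Multiplying the IC by (1−δ):
3 ≥ 11(1−δ^4) + 2δ^4, so 9·δ^4 ≥ 8 and δ^4 ≥ 8/9.
δ ≥ (8/9)^(1/4) ≈ 0.971.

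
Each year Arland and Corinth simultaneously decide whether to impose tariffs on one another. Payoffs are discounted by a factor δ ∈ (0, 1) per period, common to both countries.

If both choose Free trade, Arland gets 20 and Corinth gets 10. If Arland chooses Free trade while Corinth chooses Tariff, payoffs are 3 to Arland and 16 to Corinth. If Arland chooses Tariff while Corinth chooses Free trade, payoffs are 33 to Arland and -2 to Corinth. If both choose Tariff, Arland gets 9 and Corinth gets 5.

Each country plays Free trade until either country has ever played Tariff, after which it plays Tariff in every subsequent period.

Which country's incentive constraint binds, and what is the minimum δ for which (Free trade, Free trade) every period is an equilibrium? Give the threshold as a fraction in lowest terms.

Arland's threshold: (33−20)/(33−9) = 13/24.
Corinth's threshold: (16−10)/(16−5) = 6/11.
13/24 < 6/11, so Corinth binds and δ* = 6/11.

Corinth; δ ≥ 6/11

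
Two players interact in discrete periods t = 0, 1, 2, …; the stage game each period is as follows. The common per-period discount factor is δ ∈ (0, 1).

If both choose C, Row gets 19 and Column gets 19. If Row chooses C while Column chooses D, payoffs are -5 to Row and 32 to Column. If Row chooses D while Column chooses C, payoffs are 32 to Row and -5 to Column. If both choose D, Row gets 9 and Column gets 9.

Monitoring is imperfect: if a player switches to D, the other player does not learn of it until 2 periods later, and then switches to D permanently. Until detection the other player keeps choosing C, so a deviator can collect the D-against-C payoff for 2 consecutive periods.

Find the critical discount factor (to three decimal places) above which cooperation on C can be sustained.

0.752

Deviating for the 2 undetected periods gains 32−19 = 13 per period over cooperation, then loses 19−9 = 10 per period forever once punishment starts.
Gain: 13(1 + δ + … + δ^1); loss: 10·δ^2/(1−δ).
No profitable deviation ⇔ 13(1−δ^2) ≤ 10·δ^2, i.e. δ^2 ≥ 13/(13+10) = 13/23.
Hence δ ≥ (13/23)^(1/2) ≈ 0.752.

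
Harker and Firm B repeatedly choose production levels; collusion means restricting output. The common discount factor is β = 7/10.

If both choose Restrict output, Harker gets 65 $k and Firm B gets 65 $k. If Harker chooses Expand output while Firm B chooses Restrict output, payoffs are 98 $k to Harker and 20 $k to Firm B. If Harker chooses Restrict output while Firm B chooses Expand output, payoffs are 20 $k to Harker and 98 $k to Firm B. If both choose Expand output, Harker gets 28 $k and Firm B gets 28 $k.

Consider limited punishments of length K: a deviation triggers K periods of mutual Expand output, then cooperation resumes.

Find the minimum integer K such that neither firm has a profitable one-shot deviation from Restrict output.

2

IC: β(1−β^K)/(1−β) ≥ (98−65)/(65−28) = 33/37.
With β = 7/10: need 1 − β^K ≥ 33/37·(1−7/10)/(7/10), i.e. β^K ≤ 0.6178.
Since (7/10)^1 = 0.7000 and (7/10)^2 = 0.4900, the smallest such K is 2.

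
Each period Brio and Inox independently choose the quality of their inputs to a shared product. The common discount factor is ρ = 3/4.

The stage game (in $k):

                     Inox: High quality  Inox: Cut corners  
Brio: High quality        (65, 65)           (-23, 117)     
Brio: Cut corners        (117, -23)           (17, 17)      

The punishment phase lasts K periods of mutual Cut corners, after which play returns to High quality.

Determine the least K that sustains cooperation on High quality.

No profitable deviation requires (65−17)(ρ+…+ρ^K) ≥ 117−65, i.e. ρ+…+ρ^K ≥ 13/12 ≈ 1.0833.
With ρ = 3/4, the partial sums are K=1: 0.7500, K=2: 1.3125.
K = 2 is the first length at which the sum reaches 1.0833.

2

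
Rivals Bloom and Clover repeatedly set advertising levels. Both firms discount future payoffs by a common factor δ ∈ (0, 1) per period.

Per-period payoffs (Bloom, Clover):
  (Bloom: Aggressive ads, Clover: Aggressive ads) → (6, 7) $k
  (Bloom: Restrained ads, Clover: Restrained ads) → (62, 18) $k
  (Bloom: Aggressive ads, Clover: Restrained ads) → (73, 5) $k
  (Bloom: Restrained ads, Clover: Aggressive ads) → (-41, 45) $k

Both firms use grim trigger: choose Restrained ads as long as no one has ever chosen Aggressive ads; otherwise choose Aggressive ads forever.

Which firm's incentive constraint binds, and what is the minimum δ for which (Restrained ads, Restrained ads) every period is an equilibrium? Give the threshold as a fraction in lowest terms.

Clover; δ ≥ 27/38

For Bloom: deviation gain 73−62 = 11, per-period punishment loss 62−6 = 56. IC gives δ ≥ 11/67.
For Clover: gain 27, loss 11 per period, so δ ≥ 27/38.
The tighter constraint is Clover's, so cooperation needs δ ≥ 27/38.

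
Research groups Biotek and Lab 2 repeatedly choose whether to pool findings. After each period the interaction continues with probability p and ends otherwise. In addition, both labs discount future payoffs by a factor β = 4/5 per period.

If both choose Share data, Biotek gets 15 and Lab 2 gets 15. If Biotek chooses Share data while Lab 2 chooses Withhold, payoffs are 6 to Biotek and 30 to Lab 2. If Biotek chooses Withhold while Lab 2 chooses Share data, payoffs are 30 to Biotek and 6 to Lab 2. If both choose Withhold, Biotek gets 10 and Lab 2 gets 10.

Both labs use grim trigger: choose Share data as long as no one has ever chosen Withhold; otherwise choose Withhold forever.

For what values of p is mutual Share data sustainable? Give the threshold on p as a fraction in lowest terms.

With continuation probability p and discount β, the effective per-period discount factor is βp.
Grim-trigger IC: βp ≥ (30−15)/(30−10) = 3/4.
So p ≥ (3/4)/(4/5) = 15/16.

15/16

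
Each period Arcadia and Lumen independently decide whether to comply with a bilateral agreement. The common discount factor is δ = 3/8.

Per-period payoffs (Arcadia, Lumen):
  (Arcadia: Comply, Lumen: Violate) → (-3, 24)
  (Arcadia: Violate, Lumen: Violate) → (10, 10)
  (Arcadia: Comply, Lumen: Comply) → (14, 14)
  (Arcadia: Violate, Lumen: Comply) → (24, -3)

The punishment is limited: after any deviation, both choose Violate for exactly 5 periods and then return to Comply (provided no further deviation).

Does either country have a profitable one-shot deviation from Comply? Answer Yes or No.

Yes

A one-shot deviation gives 24 now, then 10 for 5 periods, then back to 14.
Gain from deviating: (24−14) today; loss: (14−10) in each of the next 5 periods.
No-deviation condition: (14−10)(δ+…+δ^5) ≥ 24−14, i.e. δ+…+δ^5 ≥ 5/2.
At δ = 3/8: δ+…+δ^5 = 0.5956 < 2.5000.
So cooperation is not sustainable.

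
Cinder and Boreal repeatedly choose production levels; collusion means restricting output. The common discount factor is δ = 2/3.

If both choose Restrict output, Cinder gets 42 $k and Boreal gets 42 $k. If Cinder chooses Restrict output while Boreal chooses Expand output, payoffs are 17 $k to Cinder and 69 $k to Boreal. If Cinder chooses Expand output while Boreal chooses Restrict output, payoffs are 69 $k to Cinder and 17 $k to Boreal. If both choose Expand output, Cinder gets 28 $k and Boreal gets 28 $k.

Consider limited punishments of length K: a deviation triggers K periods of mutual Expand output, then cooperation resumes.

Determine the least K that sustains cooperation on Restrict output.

No profitable deviation requires (42−28)(δ+…+δ^K) ≥ 69−42, i.e. δ+…+δ^K ≥ 27/14 ≈ 1.9286.
With δ = 2/3, the partial sums are K=1: 0.6667, K=2: 1.1111, …, K=7: 1.8829, K=8: 1.9220, K=9: 1.9480.
K = 9 is the first length at which the sum reaches 1.9286.

9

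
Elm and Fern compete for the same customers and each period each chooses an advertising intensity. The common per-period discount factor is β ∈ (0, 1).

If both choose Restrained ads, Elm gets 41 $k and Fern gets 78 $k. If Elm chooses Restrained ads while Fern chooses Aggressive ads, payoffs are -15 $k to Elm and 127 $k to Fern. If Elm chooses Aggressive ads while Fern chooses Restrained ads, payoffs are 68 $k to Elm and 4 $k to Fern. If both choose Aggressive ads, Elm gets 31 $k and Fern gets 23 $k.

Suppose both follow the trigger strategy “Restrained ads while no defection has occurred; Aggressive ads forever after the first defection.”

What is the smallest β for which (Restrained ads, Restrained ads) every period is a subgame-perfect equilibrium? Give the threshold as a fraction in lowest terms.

Elm: cooperation gives 41 each period; deviation gives 68 once then 31 forever.
  41/(1−β) ≥ 68 + 31β/(1−β) ⇒ β ≥ 27/37.
Fern: cooperation gives 78 each period; deviation gives 127 once then 23 forever.
  β ≥ 49/104.
Both must hold, so the binding constraint is Elm's: β ≥ 27/37.

27/37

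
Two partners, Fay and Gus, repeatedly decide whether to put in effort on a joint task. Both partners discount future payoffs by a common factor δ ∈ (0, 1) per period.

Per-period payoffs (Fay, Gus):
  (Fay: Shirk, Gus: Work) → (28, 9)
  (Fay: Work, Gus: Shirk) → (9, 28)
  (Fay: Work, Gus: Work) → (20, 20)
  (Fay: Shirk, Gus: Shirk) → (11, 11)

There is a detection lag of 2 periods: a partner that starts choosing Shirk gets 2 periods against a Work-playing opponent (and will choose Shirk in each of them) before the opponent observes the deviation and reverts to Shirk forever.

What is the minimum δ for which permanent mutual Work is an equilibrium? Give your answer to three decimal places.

The best deviation is to choose Shirk for all 2 undetected periods, earning 28 each, then 11 forever once detected.
Deviation value: 28(1−δ^2)/(1−δ) + 11δ^2/(1−δ); cooperation value: 20/(1−δ).
IC: 20 ≥ 28(1−δ^2) + 11δ^2 = 28 − 17δ^2.
So δ^2 ≥ 8/17, giving δ ≥ (8/17)^(1/2) ≈ 0.686.

0.686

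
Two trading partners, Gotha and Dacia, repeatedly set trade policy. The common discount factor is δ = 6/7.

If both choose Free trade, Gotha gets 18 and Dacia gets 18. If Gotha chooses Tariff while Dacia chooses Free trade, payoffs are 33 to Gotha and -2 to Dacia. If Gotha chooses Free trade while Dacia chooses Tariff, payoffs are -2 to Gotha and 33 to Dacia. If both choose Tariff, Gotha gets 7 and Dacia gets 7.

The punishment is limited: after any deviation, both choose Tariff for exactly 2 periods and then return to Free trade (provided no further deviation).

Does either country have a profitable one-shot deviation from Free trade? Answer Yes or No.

IC: δ+…+δ^2 ≥ (33−18)/(18−7) = 15/11.
At δ = 6/7: partial sum = 1.5918 ≥ 1.3636. Cooperation sustainable.

No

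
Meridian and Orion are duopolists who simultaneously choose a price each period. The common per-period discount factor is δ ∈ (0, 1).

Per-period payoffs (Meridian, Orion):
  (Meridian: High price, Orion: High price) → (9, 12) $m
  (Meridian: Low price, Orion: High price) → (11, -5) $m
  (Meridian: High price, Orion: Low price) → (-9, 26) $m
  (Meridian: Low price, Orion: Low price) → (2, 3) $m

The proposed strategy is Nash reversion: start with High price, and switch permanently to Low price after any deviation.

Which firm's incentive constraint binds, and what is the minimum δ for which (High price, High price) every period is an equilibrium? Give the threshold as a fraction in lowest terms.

Orion; δ ≥ 14/23

Meridian: cooperation gives 9 each period; deviation gives 11 once then 2 forever.
  9/(1−δ) ≥ 11 + 2δ/(1−δ) ⇒ δ ≥ 2/9.
Orion: cooperation gives 12 each period; deviation gives 26 once then 3 forever.
  δ ≥ 14/23.
Both must hold, so the binding constraint is Orion's: δ ≥ 14/23.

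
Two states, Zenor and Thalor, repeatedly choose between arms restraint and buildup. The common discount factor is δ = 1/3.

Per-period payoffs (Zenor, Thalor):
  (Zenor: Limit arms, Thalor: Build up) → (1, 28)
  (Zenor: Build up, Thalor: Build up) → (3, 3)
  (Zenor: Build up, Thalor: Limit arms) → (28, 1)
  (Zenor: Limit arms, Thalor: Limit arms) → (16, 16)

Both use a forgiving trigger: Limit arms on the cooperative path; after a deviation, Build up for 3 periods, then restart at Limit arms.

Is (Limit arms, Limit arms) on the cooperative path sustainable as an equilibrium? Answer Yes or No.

IC: δ+…+δ^3 ≥ (28−16)/(16−3) = 12/13.
At δ = 1/3: partial sum = 0.4815 < 0.9231. Cooperation not sustainable.

No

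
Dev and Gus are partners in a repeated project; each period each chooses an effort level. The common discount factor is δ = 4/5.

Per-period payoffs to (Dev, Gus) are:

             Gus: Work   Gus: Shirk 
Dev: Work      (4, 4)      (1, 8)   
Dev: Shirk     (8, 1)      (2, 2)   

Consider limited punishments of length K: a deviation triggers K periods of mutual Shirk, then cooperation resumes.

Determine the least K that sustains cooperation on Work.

No profitable deviation requires (4−2)(δ+…+δ^K) ≥ 8−4, i.e. δ+…+δ^K ≥ 2 ≈ 2.0000.
With δ = 4/5, the partial sums are K=1: 0.8000, K=2: 1.4400, K=3: 1.9520, K=4: 2.3616.
K = 4 is the first length at which the sum reaches 2.0000.

4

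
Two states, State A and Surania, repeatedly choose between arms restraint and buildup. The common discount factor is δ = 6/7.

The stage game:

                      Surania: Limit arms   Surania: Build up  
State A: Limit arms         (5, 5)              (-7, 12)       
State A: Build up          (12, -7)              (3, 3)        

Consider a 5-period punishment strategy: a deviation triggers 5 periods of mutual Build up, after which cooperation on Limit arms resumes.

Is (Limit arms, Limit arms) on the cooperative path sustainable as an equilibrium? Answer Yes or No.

Comparing payoff streams over the 6 periods until play realigns: cooperate → 5(1+δ+…+δ^5); deviate → 12 + 3(δ+…+δ^5).
Cooperation is sustained iff (5−3)(δ+…+δ^5) ≥ 12−5.
δ+…+δ^5 = 6/7·(1−(6/7)^5)/(1−6/7) = 3.2240, and (12−5)/(5−3) = 3.5000.
3.2240 < 3.5000, so cooperation is not sustainable.

No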